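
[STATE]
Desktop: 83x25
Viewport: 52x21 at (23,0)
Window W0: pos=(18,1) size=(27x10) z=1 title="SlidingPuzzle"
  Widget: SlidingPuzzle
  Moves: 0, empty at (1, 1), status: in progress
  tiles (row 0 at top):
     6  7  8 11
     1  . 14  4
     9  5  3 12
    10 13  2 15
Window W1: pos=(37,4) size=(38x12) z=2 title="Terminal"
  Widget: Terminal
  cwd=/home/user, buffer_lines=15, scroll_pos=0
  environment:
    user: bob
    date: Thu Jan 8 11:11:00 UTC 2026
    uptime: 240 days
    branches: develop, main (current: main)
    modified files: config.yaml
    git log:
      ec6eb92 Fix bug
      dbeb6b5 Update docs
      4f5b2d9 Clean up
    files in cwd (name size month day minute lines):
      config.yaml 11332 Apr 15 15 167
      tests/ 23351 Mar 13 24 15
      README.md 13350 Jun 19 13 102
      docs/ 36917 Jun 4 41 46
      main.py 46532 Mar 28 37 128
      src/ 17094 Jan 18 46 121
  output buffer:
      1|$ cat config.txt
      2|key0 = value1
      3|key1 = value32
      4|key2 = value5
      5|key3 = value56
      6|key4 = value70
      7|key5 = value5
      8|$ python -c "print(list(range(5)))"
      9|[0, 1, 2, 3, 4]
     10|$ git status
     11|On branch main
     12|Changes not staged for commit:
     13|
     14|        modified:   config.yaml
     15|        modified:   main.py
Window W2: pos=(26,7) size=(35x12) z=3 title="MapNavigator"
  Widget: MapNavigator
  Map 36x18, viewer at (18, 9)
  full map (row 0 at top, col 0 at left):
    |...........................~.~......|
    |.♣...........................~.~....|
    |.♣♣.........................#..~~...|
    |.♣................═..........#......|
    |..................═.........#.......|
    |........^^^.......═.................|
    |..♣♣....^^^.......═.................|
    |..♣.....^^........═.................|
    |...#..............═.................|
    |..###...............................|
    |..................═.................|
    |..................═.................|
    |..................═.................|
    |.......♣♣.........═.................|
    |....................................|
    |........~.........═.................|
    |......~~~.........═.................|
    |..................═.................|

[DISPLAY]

                                                    
━━━━━━━━━━━━━━━━━━━━━┓                              
dingPuzzle           ┃                              
─────────────────────┨                              
─┬────┬────┬──┏━━━━━━━━━━━━━━━━━━━━━━━━━━━━━━━━━━━━┓
 │  7 │  8 │ 1┃ Terminal                           ┃
─┼────┼────┼──┠────────────────────────────────────┨
 │ ┏━━━━━━━━━━━━━━━━━━━━━━━━━━━━━━━━━┓             ┃
─┼─┃ MapNavigator                    ┃             ┃
 │ ┠─────────────────────────────────┨             ┃
━━━┃......^^^.......═................┃             ┃
   ┃♣♣....^^^.......═................┃             ┃
   ┃♣.....^^........═................┃             ┃
   ┃.#..............═................┃             ┃
   ┃###.............@................┃(range(5)))" ┃
   ┃................═................┃━━━━━━━━━━━━━┛
   ┃................═................┃              
   ┃................═................┃              
   ┗━━━━━━━━━━━━━━━━━━━━━━━━━━━━━━━━━┛              
                                                    
                                                    


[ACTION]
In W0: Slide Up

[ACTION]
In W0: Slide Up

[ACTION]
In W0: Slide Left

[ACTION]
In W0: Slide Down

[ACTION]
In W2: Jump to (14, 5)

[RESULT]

                                                    
━━━━━━━━━━━━━━━━━━━━━┓                              
dingPuzzle           ┃                              
─────────────────────┨                              
─┬────┬────┬──┏━━━━━━━━━━━━━━━━━━━━━━━━━━━━━━━━━━━━┓
 │  7 │  8 │ 1┃ Terminal                           ┃
─┼────┼────┼──┠────────────────────────────────────┨
 │ ┏━━━━━━━━━━━━━━━━━━━━━━━━━━━━━━━━━┓             ┃
─┼─┃ MapNavigator                    ┃             ┃
 │ ┠─────────────────────────────────┨             ┃
━━━┃  .♣...........................~.┃             ┃
   ┃  .♣♣.........................#..┃             ┃
   ┃  .♣................═..........#.┃             ┃
   ┃  ..................═.........#..┃             ┃
   ┃  ........^^^...@...═............┃(range(5)))" ┃
   ┃  ..♣♣....^^^.......═............┃━━━━━━━━━━━━━┛
   ┃  ..♣.....^^........═............┃              
   ┃  ...#..............═............┃              
   ┗━━━━━━━━━━━━━━━━━━━━━━━━━━━━━━━━━┛              
                                                    
                                                    


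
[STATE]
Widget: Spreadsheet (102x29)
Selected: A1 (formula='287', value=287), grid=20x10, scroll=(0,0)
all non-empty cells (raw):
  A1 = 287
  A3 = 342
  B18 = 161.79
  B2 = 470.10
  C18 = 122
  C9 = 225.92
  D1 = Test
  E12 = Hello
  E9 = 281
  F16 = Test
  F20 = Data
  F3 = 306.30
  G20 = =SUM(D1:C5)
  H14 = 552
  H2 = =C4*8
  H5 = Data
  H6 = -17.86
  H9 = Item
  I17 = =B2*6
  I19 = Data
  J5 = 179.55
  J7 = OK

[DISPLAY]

A1: 287                                                                                               
       A       B       C       D       E       F       G       H       I       J                      
------------------------------------------------------------------------------------------------------
  1    [287]       0       0Test           0       0       0       0       0       0                  
  2        0  470.10       0       0       0       0       0       0       0       0                  
  3      342       0       0       0       0  306.30       0       0       0       0                  
  4        0       0       0       0       0       0       0       0       0       0                  
  5        0       0       0       0       0       0       0Data           0  179.55                  
  6        0       0       0       0       0       0       0  -17.86       0       0                  
  7        0       0       0       0       0       0       0       0       0OK                        
  8        0       0       0       0       0       0       0       0       0       0                  
  9        0       0  225.92       0     281       0       0Item           0       0                  
 10        0       0       0       0       0       0       0       0       0       0                  
 11        0       0       0       0       0       0       0       0       0       0                  
 12        0       0       0       0Hello          0       0       0       0       0                  
 13        0       0       0       0       0       0       0       0       0       0                  
 14        0       0       0       0       0       0       0     552       0       0                  
 15        0       0       0       0       0       0       0       0       0       0                  
 16        0       0       0       0       0Test           0       0       0       0                  
 17        0       0       0       0       0       0       0       0 2820.60       0                  
 18        0  161.79     122       0       0       0       0       0       0       0                  
 19        0       0       0       0       0       0       0       0Data           0                  
 20        0       0       0       0       0Data           0       0       0       0                  
                                                                                                      
                                                                                                      
                                                                                                      
                                                                                                      
                                                                                                      
                                                                                                      


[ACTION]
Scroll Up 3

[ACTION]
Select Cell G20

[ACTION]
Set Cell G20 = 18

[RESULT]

G20: 18                                                                                               
       A       B       C       D       E       F       G       H       I       J                      
------------------------------------------------------------------------------------------------------
  1      287       0       0Test           0       0       0       0       0       0                  
  2        0  470.10       0       0       0       0       0       0       0       0                  
  3      342       0       0       0       0  306.30       0       0       0       0                  
  4        0       0       0       0       0       0       0       0       0       0                  
  5        0       0       0       0       0       0       0Data           0  179.55                  
  6        0       0       0       0       0       0       0  -17.86       0       0                  
  7        0       0       0       0       0       0       0       0       0OK                        
  8        0       0       0       0       0       0       0       0       0       0                  
  9        0       0  225.92       0     281       0       0Item           0       0                  
 10        0       0       0       0       0       0       0       0       0       0                  
 11        0       0       0       0       0       0       0       0       0       0                  
 12        0       0       0       0Hello          0       0       0       0       0                  
 13        0       0       0       0       0       0       0       0       0       0                  
 14        0       0       0       0       0       0       0     552       0       0                  
 15        0       0       0       0       0       0       0       0       0       0                  
 16        0       0       0       0       0Test           0       0       0       0                  
 17        0       0       0       0       0       0       0       0 2820.60       0                  
 18        0  161.79     122       0       0       0       0       0       0       0                  
 19        0       0       0       0       0       0       0       0Data           0                  
 20        0       0       0       0       0Data        [18]       0       0       0                  
                                                                                                      
                                                                                                      
                                                                                                      
                                                                                                      
                                                                                                      
                                                                                                      


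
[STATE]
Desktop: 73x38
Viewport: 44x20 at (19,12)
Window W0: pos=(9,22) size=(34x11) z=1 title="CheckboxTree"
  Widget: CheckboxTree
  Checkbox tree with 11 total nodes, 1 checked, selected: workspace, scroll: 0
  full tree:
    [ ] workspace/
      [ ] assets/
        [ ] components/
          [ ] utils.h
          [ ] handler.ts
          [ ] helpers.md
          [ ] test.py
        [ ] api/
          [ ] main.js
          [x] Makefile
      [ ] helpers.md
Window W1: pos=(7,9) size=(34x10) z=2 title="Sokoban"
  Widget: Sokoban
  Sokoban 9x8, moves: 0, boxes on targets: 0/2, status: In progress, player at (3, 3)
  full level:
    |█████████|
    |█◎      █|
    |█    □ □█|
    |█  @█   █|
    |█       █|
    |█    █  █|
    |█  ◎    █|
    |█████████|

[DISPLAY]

                     ┃                      
                     ┃                      
                     ┃                      
                     ┃                      
                     ┃                      
                     ┃                      
━━━━━━━━━━━━━━━━━━━━━┛                      
                                            
                                            
                                            
━━━━━━━━━━━━━━━━━━━━━━━┓                    
Tree                   ┃                    
───────────────────────┨                    
space/                 ┃                    
sets/                  ┃                    
components/            ┃                    
] utils.h              ┃                    
] handler.ts           ┃                    
] helpers.md           ┃                    
] test.py              ┃                    


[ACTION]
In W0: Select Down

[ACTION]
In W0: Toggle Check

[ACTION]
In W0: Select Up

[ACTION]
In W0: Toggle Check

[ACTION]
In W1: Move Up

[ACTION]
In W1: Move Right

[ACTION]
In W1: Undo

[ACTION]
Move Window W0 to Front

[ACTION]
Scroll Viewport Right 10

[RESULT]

           ┃                                
           ┃                                
           ┃                                
           ┃                                
           ┃                                
           ┃                                
━━━━━━━━━━━┛                                
                                            
                                            
                                            
━━━━━━━━━━━━━┓                              
             ┃                              
─────────────┨                              
             ┃                              
             ┃                              
/            ┃                              
             ┃                              
ts           ┃                              
md           ┃                              
             ┃                              


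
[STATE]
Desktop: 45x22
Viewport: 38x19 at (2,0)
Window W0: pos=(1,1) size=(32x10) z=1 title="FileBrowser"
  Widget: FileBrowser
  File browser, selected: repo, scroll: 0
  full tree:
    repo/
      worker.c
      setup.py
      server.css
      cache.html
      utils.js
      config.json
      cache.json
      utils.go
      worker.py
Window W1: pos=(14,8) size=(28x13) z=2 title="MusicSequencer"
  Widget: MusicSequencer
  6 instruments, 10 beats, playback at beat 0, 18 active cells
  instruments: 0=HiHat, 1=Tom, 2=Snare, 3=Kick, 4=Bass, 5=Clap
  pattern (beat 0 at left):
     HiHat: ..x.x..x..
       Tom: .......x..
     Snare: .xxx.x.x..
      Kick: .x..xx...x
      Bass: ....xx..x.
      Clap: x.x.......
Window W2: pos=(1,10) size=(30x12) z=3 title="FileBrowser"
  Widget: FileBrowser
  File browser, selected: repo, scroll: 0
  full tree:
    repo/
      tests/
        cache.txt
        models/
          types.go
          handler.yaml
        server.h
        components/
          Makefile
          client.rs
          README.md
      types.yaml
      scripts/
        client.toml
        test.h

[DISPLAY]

                                      
━━━━━━━━━━━━━━━━━━━━━━━━━━━━━━┓       
 FileBrowser                  ┃       
──────────────────────────────┨       
> [-] repo/                   ┃       
    worker.c                  ┃       
    setup.py                  ┃       
    server.css                ┃       
    cache.ht┏━━━━━━━━━━━━━━━━━━━━━━━━━
    utils.js┃ MusicSequencer          
━━━━━━━━━━━━━━━━━━━━━━━━━━━━┓─────────
 FileBrowser                ┃         
────────────────────────────┨         
> [-] repo/                 ┃         
    [+] tests/              ┃         
    types.yaml              ┃         
    [+] scripts/            ┃         
                            ┃         
                            ┃         


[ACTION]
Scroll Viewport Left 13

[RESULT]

                                      
 ┏━━━━━━━━━━━━━━━━━━━━━━━━━━━━━━┓     
 ┃ FileBrowser                  ┃     
 ┠──────────────────────────────┨     
 ┃> [-] repo/                   ┃     
 ┃    worker.c                  ┃     
 ┃    setup.py                  ┃     
 ┃    server.css                ┃     
 ┃    cache.ht┏━━━━━━━━━━━━━━━━━━━━━━━
 ┃    utils.js┃ MusicSequencer        
 ┏━━━━━━━━━━━━━━━━━━━━━━━━━━━━┓───────
 ┃ FileBrowser                ┃       
 ┠────────────────────────────┨       
 ┃> [-] repo/                 ┃       
 ┃    [+] tests/              ┃       
 ┃    types.yaml              ┃       
 ┃    [+] scripts/            ┃       
 ┃                            ┃       
 ┃                            ┃       


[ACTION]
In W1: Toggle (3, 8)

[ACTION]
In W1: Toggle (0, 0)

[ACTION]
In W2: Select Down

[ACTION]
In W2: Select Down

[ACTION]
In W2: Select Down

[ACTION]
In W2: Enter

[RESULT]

                                      
 ┏━━━━━━━━━━━━━━━━━━━━━━━━━━━━━━┓     
 ┃ FileBrowser                  ┃     
 ┠──────────────────────────────┨     
 ┃> [-] repo/                   ┃     
 ┃    worker.c                  ┃     
 ┃    setup.py                  ┃     
 ┃    server.css                ┃     
 ┃    cache.ht┏━━━━━━━━━━━━━━━━━━━━━━━
 ┃    utils.js┃ MusicSequencer        
 ┏━━━━━━━━━━━━━━━━━━━━━━━━━━━━┓───────
 ┃ FileBrowser                ┃       
 ┠────────────────────────────┨       
 ┃  [-] repo/                 ┃       
 ┃    [+] tests/              ┃       
 ┃    types.yaml              ┃       
 ┃  > [-] scripts/            ┃       
 ┃      client.toml           ┃       
 ┃      test.h                ┃       


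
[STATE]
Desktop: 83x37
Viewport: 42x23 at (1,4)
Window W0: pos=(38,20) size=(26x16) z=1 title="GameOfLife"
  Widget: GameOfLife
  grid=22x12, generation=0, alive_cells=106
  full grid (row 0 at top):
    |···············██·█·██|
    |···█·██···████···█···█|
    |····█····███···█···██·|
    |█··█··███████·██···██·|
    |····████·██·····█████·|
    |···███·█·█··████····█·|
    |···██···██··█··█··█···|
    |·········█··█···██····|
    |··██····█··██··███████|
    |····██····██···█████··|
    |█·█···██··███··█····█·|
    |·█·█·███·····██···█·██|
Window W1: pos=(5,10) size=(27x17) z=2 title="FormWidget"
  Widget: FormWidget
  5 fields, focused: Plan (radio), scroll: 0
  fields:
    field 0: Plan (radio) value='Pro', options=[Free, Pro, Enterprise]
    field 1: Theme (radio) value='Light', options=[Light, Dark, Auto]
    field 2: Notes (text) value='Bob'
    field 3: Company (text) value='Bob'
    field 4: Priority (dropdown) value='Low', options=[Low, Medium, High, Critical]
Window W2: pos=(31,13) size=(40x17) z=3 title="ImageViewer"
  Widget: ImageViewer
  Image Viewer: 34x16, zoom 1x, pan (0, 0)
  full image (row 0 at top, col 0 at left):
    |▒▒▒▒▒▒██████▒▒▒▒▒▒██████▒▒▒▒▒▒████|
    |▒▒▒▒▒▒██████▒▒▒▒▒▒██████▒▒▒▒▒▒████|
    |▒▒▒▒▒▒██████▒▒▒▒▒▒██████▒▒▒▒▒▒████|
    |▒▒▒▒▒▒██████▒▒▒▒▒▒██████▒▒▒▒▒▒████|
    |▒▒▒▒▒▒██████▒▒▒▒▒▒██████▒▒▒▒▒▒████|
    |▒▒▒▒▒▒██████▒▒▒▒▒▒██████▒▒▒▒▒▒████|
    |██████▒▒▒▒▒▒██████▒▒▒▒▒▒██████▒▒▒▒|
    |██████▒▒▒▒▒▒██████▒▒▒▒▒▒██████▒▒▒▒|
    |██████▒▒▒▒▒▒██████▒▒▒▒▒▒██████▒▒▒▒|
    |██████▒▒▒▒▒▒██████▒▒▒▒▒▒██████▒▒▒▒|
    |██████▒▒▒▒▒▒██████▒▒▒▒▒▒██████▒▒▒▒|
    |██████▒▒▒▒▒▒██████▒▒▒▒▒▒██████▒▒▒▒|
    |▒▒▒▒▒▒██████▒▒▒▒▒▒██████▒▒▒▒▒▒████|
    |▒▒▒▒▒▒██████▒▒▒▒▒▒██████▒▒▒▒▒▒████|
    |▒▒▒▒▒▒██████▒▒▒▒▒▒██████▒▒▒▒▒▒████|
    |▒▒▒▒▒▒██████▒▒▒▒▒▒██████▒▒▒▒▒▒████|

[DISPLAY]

                                          
                                          
                                          
                                          
                                          
                                          
    ┏━━━━━━━━━━━━━━━━━━━━━━━━━┓           
    ┃ FormWidget              ┃           
    ┠─────────────────────────┨           
    ┃> Plan:       ( ) Free  (┏━━━━━━━━━━━
    ┃  Theme:      (●) Light  ┃ ImageViewe
    ┃  Notes:      [Bob      ]┠───────────
    ┃  Company:    [Bob      ]┃▒▒▒▒▒▒█████
    ┃  Priority:   [Low     ▼]┃▒▒▒▒▒▒█████
    ┃                         ┃▒▒▒▒▒▒█████
    ┃                         ┃▒▒▒▒▒▒█████
    ┃                         ┃▒▒▒▒▒▒█████
    ┃                         ┃▒▒▒▒▒▒█████
    ┃                         ┃██████▒▒▒▒▒
    ┃                         ┃██████▒▒▒▒▒
    ┃                         ┃██████▒▒▒▒▒
    ┃                         ┃██████▒▒▒▒▒
    ┗━━━━━━━━━━━━━━━━━━━━━━━━━┃██████▒▒▒▒▒


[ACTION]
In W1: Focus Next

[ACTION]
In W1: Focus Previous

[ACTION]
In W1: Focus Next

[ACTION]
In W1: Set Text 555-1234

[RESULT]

                                          
                                          
                                          
                                          
                                          
                                          
    ┏━━━━━━━━━━━━━━━━━━━━━━━━━┓           
    ┃ FormWidget              ┃           
    ┠─────────────────────────┨           
    ┃  Plan:       ( ) Free  (┏━━━━━━━━━━━
    ┃> Theme:      (●) Light  ┃ ImageViewe
    ┃  Notes:      [Bob      ]┠───────────
    ┃  Company:    [Bob      ]┃▒▒▒▒▒▒█████
    ┃  Priority:   [Low     ▼]┃▒▒▒▒▒▒█████
    ┃                         ┃▒▒▒▒▒▒█████
    ┃                         ┃▒▒▒▒▒▒█████
    ┃                         ┃▒▒▒▒▒▒█████
    ┃                         ┃▒▒▒▒▒▒█████
    ┃                         ┃██████▒▒▒▒▒
    ┃                         ┃██████▒▒▒▒▒
    ┃                         ┃██████▒▒▒▒▒
    ┃                         ┃██████▒▒▒▒▒
    ┗━━━━━━━━━━━━━━━━━━━━━━━━━┃██████▒▒▒▒▒


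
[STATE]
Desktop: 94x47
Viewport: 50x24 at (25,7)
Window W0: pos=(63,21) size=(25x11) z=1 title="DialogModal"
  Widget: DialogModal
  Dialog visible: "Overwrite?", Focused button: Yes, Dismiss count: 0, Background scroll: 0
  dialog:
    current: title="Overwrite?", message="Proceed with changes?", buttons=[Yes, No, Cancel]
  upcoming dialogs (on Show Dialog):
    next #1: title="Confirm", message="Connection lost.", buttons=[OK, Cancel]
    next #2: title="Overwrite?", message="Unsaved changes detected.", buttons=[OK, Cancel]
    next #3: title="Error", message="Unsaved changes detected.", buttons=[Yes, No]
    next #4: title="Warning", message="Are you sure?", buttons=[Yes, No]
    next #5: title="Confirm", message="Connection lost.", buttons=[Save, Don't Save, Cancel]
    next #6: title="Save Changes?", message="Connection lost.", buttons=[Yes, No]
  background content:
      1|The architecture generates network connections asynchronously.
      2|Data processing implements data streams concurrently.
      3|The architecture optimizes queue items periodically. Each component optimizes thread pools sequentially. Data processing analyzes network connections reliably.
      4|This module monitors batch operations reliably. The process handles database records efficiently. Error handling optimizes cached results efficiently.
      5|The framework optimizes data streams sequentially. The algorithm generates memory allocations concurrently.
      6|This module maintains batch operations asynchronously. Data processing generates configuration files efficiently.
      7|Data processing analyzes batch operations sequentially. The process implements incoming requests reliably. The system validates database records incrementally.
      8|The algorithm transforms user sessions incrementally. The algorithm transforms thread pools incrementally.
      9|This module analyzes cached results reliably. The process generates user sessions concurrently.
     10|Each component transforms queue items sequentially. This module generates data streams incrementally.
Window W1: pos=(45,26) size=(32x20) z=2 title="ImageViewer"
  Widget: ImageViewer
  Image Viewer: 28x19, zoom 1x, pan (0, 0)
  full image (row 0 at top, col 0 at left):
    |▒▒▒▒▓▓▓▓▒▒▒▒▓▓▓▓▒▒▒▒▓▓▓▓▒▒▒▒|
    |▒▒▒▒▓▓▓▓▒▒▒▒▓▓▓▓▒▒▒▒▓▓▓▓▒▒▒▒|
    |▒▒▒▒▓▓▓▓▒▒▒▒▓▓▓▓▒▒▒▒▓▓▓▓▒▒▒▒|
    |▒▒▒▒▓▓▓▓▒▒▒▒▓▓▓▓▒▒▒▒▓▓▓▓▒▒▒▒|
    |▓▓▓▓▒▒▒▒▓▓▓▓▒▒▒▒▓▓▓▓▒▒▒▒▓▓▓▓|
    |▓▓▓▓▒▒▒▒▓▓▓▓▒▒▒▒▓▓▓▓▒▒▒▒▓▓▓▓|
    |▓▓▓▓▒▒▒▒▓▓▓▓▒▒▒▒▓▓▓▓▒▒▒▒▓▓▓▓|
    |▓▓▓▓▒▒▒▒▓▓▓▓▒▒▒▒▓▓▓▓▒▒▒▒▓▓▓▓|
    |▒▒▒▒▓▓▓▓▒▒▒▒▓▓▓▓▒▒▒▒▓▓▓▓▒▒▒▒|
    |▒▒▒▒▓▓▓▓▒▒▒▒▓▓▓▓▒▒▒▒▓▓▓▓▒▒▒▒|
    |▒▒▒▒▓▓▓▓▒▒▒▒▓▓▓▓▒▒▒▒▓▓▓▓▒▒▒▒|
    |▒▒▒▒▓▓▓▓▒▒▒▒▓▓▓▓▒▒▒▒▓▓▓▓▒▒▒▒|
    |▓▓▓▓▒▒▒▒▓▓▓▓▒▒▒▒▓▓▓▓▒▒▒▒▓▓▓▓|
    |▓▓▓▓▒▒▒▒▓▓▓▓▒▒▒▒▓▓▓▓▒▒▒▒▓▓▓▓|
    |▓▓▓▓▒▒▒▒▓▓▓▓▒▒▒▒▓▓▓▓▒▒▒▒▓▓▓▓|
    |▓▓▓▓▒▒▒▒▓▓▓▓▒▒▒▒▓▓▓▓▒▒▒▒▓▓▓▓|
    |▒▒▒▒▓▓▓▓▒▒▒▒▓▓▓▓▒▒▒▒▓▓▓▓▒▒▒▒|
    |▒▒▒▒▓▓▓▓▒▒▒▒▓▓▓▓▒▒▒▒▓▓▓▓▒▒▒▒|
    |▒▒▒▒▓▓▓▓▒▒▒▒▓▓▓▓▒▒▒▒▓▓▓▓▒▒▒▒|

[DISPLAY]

                                                  
                                                  
                                                  
                                                  
                                                  
                                                  
                                                  
                                                  
                                                  
                                                  
                                                  
                                                  
                                                  
                                                  
                                      ┏━━━━━━━━━━━
                                      ┃ DialogModa
                                      ┠───────────
                                      ┃The archite
                                      ┃Da┌────────
                    ┏━━━━━━━━━━━━━━━━━━━━━━━━━━━━━
                    ┃ ImageViewer                 
                    ┠─────────────────────────────
                    ┃▒▒▒▒▓▓▓▓▒▒▒▒▓▓▓▓▒▒▒▒▓▓▓▓▒▒▒▒ 
                    ┃▒▒▒▒▓▓▓▓▒▒▒▒▓▓▓▓▒▒▒▒▓▓▓▓▒▒▒▒ 


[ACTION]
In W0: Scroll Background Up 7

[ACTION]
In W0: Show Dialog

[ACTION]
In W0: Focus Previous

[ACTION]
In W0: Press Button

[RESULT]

                                                  
                                                  
                                                  
                                                  
                                                  
                                                  
                                                  
                                                  
                                                  
                                                  
                                                  
                                                  
                                                  
                                                  
                                      ┏━━━━━━━━━━━
                                      ┃ DialogModa
                                      ┠───────────
                                      ┃The archite
                                      ┃Data proces
                    ┏━━━━━━━━━━━━━━━━━━━━━━━━━━━━━
                    ┃ ImageViewer                 
                    ┠─────────────────────────────
                    ┃▒▒▒▒▓▓▓▓▒▒▒▒▓▓▓▓▒▒▒▒▓▓▓▓▒▒▒▒ 
                    ┃▒▒▒▒▓▓▓▓▒▒▒▒▓▓▓▓▒▒▒▒▓▓▓▓▒▒▒▒ 


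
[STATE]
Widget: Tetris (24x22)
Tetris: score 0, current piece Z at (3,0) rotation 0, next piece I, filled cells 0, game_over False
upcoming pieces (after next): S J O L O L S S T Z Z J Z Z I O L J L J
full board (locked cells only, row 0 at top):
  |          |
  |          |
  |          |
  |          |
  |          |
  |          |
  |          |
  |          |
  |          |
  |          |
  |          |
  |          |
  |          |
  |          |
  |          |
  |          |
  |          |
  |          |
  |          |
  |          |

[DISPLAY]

   ▓▓     │Next:        
    ▓▓    │████         
          │             
          │             
          │             
          │             
          │Score:       
          │0            
          │             
          │             
          │             
          │             
          │             
          │             
          │             
          │             
          │             
          │             
          │             
          │             
          │             
          │             


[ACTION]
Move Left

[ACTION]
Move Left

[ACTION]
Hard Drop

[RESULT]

   ████   │Next:        
          │ ░░          
          │░░           
          │             
          │             
          │             
          │Score:       
          │0            
          │             
          │             
          │             
          │             
          │             
          │             
          │             
          │             
          │             
          │             
 ▓▓       │             
  ▓▓      │             
          │             
          │             


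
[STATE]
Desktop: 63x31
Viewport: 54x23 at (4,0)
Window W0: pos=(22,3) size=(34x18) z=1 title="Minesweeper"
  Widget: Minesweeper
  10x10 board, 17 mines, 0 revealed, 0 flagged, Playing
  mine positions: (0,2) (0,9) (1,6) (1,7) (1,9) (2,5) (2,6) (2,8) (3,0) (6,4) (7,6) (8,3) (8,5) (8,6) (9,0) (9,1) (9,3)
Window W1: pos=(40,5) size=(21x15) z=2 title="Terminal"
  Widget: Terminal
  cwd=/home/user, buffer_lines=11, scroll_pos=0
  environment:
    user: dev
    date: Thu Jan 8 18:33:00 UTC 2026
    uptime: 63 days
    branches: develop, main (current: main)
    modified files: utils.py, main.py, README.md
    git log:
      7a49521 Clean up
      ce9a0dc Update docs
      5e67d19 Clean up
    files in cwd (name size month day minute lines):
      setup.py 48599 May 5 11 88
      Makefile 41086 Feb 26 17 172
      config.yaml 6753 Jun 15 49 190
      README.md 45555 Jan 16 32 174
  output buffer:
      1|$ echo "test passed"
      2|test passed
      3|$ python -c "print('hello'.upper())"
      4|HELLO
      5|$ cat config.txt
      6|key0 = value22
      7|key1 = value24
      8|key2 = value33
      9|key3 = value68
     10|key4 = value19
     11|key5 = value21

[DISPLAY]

                                                      
                                                      
                                                      
                  ┏━━━━━━━━━━━━━━━━━━━━━━━━━━━━━━━━┓  
                  ┃ Minesweeper                    ┃  
                  ┠─────────────────┏━━━━━━━━━━━━━━━━━
                  ┃■■■■■■■■■■       ┃ Terminal        
                  ┃■■■■■■■■■■       ┠─────────────────
                  ┃■■■■■■■■■■       ┃$ echo "test pass
                  ┃■■■■■■■■■■       ┃test passed      
                  ┃■■■■■■■■■■       ┃$ python -c "prin
                  ┃■■■■■■■■■■       ┃HELLO            
                  ┃■■■■■■■■■■       ┃$ cat config.txt 
                  ┃■■■■■■■■■■       ┃key0 = value22   
                  ┃■■■■■■■■■■       ┃key1 = value24   
                  ┃■■■■■■■■■■       ┃key2 = value33   
                  ┃                 ┃key3 = value68   
                  ┃                 ┃key4 = value19   
                  ┃                 ┃key5 = value21   
                  ┃                 ┗━━━━━━━━━━━━━━━━━
                  ┗━━━━━━━━━━━━━━━━━━━━━━━━━━━━━━━━┛  
                                                      
                                                      


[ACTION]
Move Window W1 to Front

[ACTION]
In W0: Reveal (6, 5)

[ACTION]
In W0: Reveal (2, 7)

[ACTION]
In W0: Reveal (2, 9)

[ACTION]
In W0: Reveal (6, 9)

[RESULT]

                                                      
                                                      
                                                      
                  ┏━━━━━━━━━━━━━━━━━━━━━━━━━━━━━━━━┓  
                  ┃ Minesweeper                    ┃  
                  ┠─────────────────┏━━━━━━━━━━━━━━━━━
                  ┃■■■■■■■■■■       ┃ Terminal        
                  ┃■1111■■■■■       ┠─────────────────
                  ┃■1  1■■4■2       ┃$ echo "test pass
                  ┃■1  122211       ┃test passed      
                  ┃11               ┃$ python -c "prin
                  ┃   111           ┃HELLO            
                  ┃   1■211         ┃$ cat config.txt 
                  ┃  12■■■2         ┃key0 = value22   
                  ┃223■■■■2         ┃key1 = value24   
                  ┃■■■■■■■1         ┃key2 = value33   
                  ┃                 ┃key3 = value68   
                  ┃                 ┃key4 = value19   
                  ┃                 ┃key5 = value21   
                  ┃                 ┗━━━━━━━━━━━━━━━━━
                  ┗━━━━━━━━━━━━━━━━━━━━━━━━━━━━━━━━┛  
                                                      
                                                      


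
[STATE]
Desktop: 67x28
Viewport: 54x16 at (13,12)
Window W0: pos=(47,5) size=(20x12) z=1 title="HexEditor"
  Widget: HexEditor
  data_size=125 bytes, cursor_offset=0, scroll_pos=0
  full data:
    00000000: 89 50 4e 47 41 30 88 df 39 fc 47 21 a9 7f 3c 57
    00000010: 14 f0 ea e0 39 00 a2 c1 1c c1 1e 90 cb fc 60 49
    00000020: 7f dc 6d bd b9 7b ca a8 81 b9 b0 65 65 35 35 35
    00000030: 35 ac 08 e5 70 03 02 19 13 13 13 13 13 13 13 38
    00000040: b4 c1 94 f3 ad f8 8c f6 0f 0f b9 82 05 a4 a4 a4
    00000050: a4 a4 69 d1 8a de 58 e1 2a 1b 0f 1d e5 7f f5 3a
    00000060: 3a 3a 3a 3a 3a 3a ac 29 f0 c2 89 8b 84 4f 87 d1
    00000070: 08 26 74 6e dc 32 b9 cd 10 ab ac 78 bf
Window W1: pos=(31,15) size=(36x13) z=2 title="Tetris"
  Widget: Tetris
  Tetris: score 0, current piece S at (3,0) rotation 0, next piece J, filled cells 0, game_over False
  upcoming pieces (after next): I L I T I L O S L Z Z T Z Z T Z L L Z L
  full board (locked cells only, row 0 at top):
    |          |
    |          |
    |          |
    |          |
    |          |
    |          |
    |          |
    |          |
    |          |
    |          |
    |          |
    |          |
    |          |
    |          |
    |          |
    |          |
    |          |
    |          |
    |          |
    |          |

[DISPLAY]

                                  ┃00000040  b4 c1 94┃
                                  ┃00000050  a4 a4 69┃
                                  ┃00000060  3a 3a 3a┃
                  ┏━━━━━━━━━━━━━━━━━━━━━━━━━━━━━━━━━━┓
                  ┃ Tetris                           ┃
                  ┠──────────────────────────────────┨
                  ┃          │Next:                  ┃
                  ┃          │█                      ┃
                  ┃          │███                    ┃
                  ┃          │                       ┃
                  ┃          │                       ┃
                  ┃          │                       ┃
                  ┃          │Score:                 ┃
                  ┃          │0                      ┃
                  ┃          │                       ┃
                  ┗━━━━━━━━━━━━━━━━━━━━━━━━━━━━━━━━━━┛


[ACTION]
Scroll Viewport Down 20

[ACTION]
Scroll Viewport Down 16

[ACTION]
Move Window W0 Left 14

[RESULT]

                    ┃00000040  b4 c1 94┃              
                    ┃00000050  a4 a4 69┃              
                    ┃00000060  3a 3a 3a┃              
                  ┏━━━━━━━━━━━━━━━━━━━━━━━━━━━━━━━━━━┓
                  ┃ Tetris                           ┃
                  ┠──────────────────────────────────┨
                  ┃          │Next:                  ┃
                  ┃          │█                      ┃
                  ┃          │███                    ┃
                  ┃          │                       ┃
                  ┃          │                       ┃
                  ┃          │                       ┃
                  ┃          │Score:                 ┃
                  ┃          │0                      ┃
                  ┃          │                       ┃
                  ┗━━━━━━━━━━━━━━━━━━━━━━━━━━━━━━━━━━┛
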